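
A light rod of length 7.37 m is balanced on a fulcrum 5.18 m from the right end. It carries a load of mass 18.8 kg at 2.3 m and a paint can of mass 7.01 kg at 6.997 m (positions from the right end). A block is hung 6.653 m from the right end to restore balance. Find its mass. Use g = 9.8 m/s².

Take moments about the fulcrum (at 5.18 m from the right end).
Load: 18.8 × 9.8 = 184.2 N down at 2.3 m → arm 2.88 m, τ = 184.2 × 2.88 = 530.5 N·m clockwise.
Paint can: 7.01 × 9.8 = 68.7 N down at 6.997 m → arm 1.817 m, τ = 68.7 × 1.817 = 124.8 N·m counterclockwise.
Net moment of known loads = 405.7 N·m clockwise.
An unknown mass m at 6.653 m has arm 1.473 m; its moment is m·g·1.473 counterclockwise.
For rotational equilibrium, m × 9.8 × 1.473 = 405.7, so m = 405.7 / (9.8 × 1.473) = 28.1 kg.

m ≈ 28.1 kg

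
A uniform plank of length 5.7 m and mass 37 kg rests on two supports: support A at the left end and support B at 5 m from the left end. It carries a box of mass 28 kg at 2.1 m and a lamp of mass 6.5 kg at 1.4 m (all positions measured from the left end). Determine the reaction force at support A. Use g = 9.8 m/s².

About support B:
Beam weight: 37 × 9.8 = 362.6 N down at 2.85 m → arm 2.15 m, τ = 362.6 × 2.15 = 779.6 N·m counterclockwise.
Box: 28 × 9.8 = 274.4 N down at 2.1 m → arm 2.9 m, τ = 274.4 × 2.9 = 795.8 N·m counterclockwise.
Lamp: 6.5 × 9.8 = 63.7 N down at 1.4 m → arm 3.6 m, τ = 63.7 × 3.6 = 229.3 N·m counterclockwise.
Net load moment about support B = 1805 N·m counterclockwise.
Reaction R at support A is upward at 0 m, arm 5 m → moment R × 5 clockwise.
Balancing moments: R × 5 = 1805, giving R = 361 N.

R_A ≈ 361 N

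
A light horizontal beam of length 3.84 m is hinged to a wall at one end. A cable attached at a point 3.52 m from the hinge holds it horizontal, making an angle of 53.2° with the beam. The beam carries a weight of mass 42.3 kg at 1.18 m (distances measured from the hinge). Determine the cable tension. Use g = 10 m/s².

T ≈ 177 N

Taking torques about the hinge:
Weight: 42.3 × 10 = 423 N down at 1.18 m → arm 1.18 m, τ = 423 × 1.18 = 499.1 N·m clockwise.
Total clockwise load moment = 499.1 N·m.
The cable tension T acts at 3.52 m; only its component perpendicular to the beam, T sinθ, produces torque. sin 53.2° = 0.8007.
Στ = 0 ⇒ T × 3.52 × 0.8007 = 499.1 ⇒ T = 499.1 / 2.818 = 177 N.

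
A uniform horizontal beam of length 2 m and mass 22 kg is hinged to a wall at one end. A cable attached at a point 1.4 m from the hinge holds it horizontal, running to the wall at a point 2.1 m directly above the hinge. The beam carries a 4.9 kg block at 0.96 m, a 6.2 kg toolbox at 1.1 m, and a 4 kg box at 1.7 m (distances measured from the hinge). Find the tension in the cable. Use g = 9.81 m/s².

Choose the hinge as the axis so the unknown hinge reaction has zero arm there.
Beam weight: 22 × 9.81 = 215.8 N down at 1 m → arm 1 m, τ = 215.8 × 1 = 215.8 N·m clockwise.
Block: 4.9 × 9.81 = 48.07 N down at 0.96 m → arm 0.96 m, τ = 48.07 × 0.96 = 46.15 N·m clockwise.
Toolbox: 6.2 × 9.81 = 60.82 N down at 1.1 m → arm 1.1 m, τ = 60.82 × 1.1 = 66.9 N·m clockwise.
Box: 4 × 9.81 = 39.24 N down at 1.7 m → arm 1.7 m, τ = 39.24 × 1.7 = 66.71 N·m clockwise.
Total clockwise load moment = 395.6 N·m.
The cable tension T acts at 1.4 m; only its component perpendicular to the beam, T sinθ, produces torque. sinθ = h/√(h²+d²) = 2.1/√(2.1²+1.4²) = 0.8321.
Balancing moments: T × 1.4 × 0.8321 = 395.6, giving T = 395.6 / 1.165 = 340 N.

T ≈ 340 N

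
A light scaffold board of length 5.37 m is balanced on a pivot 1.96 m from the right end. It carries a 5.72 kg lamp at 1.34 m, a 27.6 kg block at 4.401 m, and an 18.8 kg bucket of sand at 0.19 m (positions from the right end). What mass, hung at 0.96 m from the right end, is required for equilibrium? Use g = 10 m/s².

Take moments about the pivot (at 1.96 m from the right end).
Lamp: 5.72 × 10 = 57.2 N down at 1.34 m → arm 0.62 m, τ = 57.2 × 0.62 = 35.46 N·m clockwise.
Block: 27.6 × 10 = 276 N down at 4.401 m → arm 2.441 m, τ = 276 × 2.441 = 673.7 N·m counterclockwise.
Bucket of sand: 18.8 × 10 = 188 N down at 0.19 m → arm 1.77 m, τ = 188 × 1.77 = 332.8 N·m clockwise.
Net moment of known loads = 305.4 N·m counterclockwise.
An unknown mass m at 0.96 m has arm 1 m; its moment is m·g·1 clockwise.
Balancing moments: m × 10 × 1 = 305.4, giving m = 305.4 / (10 × 1) = 30.5 kg.

m ≈ 30.5 kg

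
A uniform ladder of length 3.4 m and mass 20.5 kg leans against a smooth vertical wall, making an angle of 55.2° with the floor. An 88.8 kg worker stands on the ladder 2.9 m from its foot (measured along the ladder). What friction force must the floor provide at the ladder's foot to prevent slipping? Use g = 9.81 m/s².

f ≈ 586 N

Take moments about the foot of the ladder.
Ladder weight 20.5×9.81 = 201.1 N acts at 1.7 m along the ladder; its horizontal arm is 1.7·cos55.2° = 0.9702 m → τ = 195.1 N·m clockwise.
Worker: 88.8×9.81 = 871.1 N at 2.9 m → arm 1.655 m → τ = 1442 N·m clockwise.
Wall normal N acts horizontally at the top; its moment arm is the height L sinθ = 3.4·sin55.2° = 2.792 m, counterclockwise.
Στ = 0 ⇒ N × 2.792 = 1637 ⇒ N = 586 N.
ΣFx = 0: friction at the foot balances the wall's push, so f = N_wall = 586 N.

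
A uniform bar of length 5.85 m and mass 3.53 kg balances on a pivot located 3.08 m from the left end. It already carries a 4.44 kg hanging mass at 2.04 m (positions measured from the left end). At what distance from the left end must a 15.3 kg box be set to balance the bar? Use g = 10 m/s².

Taking torques about the pivot (at 3.08 m from the left end):
Beam weight: 3.53 × 10 = 35.3 N down at 2.925 m → arm 0.155 m, τ = 35.3 × 0.155 = 5.471 N·m counterclockwise.
Hanging mass: 4.44 × 10 = 44.4 N down at 2.04 m → arm 1.04 m, τ = 44.4 × 1.04 = 46.18 N·m counterclockwise.
Net moment of existing loads = 51.65 N·m counterclockwise.
The box weighs 15.3 × 10 = 153 N and must supply an equal clockwise moment, so its lever arm about the pivot is 51.65 / 153 = 0.338 m.
That puts it at 3.08 + 0.338 = 3.42 m from the left end.

x ≈ 3.42 m from the left end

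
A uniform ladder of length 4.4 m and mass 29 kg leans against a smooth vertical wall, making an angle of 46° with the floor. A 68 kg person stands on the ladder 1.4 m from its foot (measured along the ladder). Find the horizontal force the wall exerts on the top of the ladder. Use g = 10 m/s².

N_wall ≈ 349 N

About the foot of the ladder:
Ladder weight 29×10 = 290 N acts at 2.2 m along the ladder; its horizontal arm is 2.2·cos46° = 1.528 m → τ = 443.1 N·m clockwise.
Person: 68×10 = 680 N at 1.4 m → arm 0.9725 m → τ = 661.3 N·m clockwise.
Wall normal N acts horizontally at the top; its moment arm is the height L sinθ = 4.4·sin46° = 3.165 m, counterclockwise.
Balancing moments: N × 3.165 = 1104, giving N = 349 N.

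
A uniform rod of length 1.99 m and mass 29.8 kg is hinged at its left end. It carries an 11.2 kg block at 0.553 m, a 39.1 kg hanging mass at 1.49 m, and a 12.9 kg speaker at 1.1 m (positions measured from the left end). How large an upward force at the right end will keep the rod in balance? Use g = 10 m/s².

F ≈ 544 N

Take moments about the left end.
Beam weight: 29.8 × 10 = 298 N down at 0.995 m → arm 0.995 m, τ = 298 × 0.995 = 296.5 N·m clockwise.
Block: 11.2 × 10 = 112 N down at 0.553 m → arm 0.553 m, τ = 112 × 0.553 = 61.94 N·m clockwise.
Hanging mass: 39.1 × 10 = 391 N down at 1.49 m → arm 1.49 m, τ = 391 × 1.49 = 582.6 N·m clockwise.
Speaker: 12.9 × 10 = 129 N down at 1.1 m → arm 1.1 m, τ = 129 × 1.1 = 141.9 N·m clockwise.
Net moment of the loads = 1083 N·m clockwise.
The upward force F acts at the right end, arm 1.99 m, giving F × 1.99 counterclockwise.
Στ = 0 ⇒ F × 1.99 = 1083 ⇒ F = 1083 / 1.99 = 544 N.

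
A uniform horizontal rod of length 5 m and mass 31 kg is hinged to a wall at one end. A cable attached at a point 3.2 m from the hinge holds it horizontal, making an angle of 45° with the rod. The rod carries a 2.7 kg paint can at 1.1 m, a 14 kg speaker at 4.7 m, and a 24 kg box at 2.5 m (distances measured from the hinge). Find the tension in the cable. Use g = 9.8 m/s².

T ≈ 893 N

Sum moments about the hinge (the unknown hinge reaction has zero arm there).
Beam weight: 31 × 9.8 = 303.8 N down at 2.5 m → arm 2.5 m, τ = 303.8 × 2.5 = 759.5 N·m clockwise.
Paint can: 2.7 × 9.8 = 26.46 N down at 1.1 m → arm 1.1 m, τ = 26.46 × 1.1 = 29.11 N·m clockwise.
Speaker: 14 × 9.8 = 137.2 N down at 4.7 m → arm 4.7 m, τ = 137.2 × 4.7 = 644.8 N·m clockwise.
Box: 24 × 9.8 = 235.2 N down at 2.5 m → arm 2.5 m, τ = 235.2 × 2.5 = 588 N·m clockwise.
Total clockwise load moment = 2021 N·m.
The cable tension T acts at 3.2 m; only its component perpendicular to the rod, T sinθ, produces torque. sin 45° = 0.7071.
For rotational equilibrium, T × 3.2 × 0.7071 = 2021, so T = 2021 / 2.263 = 893 N.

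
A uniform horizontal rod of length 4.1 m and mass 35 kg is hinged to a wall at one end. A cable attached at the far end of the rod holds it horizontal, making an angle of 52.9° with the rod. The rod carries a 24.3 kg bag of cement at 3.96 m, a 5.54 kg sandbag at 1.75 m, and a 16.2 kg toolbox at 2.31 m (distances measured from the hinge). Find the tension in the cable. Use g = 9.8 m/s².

T ≈ 645 N

Take moments about the hinge.
Beam weight: 35 × 9.8 = 343 N down at 2.05 m → arm 2.05 m, τ = 343 × 2.05 = 703.1 N·m clockwise.
Bag of cement: 24.3 × 9.8 = 238.1 N down at 3.96 m → arm 3.96 m, τ = 238.1 × 3.96 = 942.9 N·m clockwise.
Sandbag: 5.54 × 9.8 = 54.29 N down at 1.75 m → arm 1.75 m, τ = 54.29 × 1.75 = 95.01 N·m clockwise.
Toolbox: 16.2 × 9.8 = 158.8 N down at 2.31 m → arm 2.31 m, τ = 158.8 × 2.31 = 366.8 N·m clockwise.
Total clockwise load moment = 2108 N·m.
The cable tension T acts at 4.1 m; only its component perpendicular to the rod, T sinθ, produces torque. sin 52.9° = 0.7976.
Balancing moments: T × 4.1 × 0.7976 = 2108, giving T = 2108 / 3.27 = 645 N.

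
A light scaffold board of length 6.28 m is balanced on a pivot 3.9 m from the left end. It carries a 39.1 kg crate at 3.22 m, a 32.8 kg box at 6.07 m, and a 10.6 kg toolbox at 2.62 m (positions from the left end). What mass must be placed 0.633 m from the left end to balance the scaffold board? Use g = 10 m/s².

Taking torques about the pivot (at 3.9 m from the left end):
Crate: 39.1 × 10 = 391 N down at 3.22 m → arm 0.68 m, τ = 391 × 0.68 = 265.9 N·m counterclockwise.
Box: 32.8 × 10 = 328 N down at 6.07 m → arm 2.17 m, τ = 328 × 2.17 = 711.8 N·m clockwise.
Toolbox: 10.6 × 10 = 106 N down at 2.62 m → arm 1.28 m, τ = 106 × 1.28 = 135.7 N·m counterclockwise.
Net moment of known loads = 310.2 N·m clockwise.
An unknown mass m at 0.633 m has arm 3.267 m; its moment is m·g·3.267 counterclockwise.
For rotational equilibrium, m × 10 × 3.267 = 310.2, so m = 310.2 / (10 × 3.267) = 9.49 kg.

m ≈ 9.49 kg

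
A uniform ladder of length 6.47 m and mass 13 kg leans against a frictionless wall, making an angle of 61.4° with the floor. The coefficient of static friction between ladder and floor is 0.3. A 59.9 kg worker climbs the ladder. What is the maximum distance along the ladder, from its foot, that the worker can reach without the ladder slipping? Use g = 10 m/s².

About the foot of the ladder:
Ladder weight 13×10 = 130 N acts at 3.235 m along the ladder; its horizontal arm is 3.235·cos61.4° = 1.549 m → τ = 201.4 N·m clockwise.
Worker weight 59.9×10 = 599 N at distance d → arm d·cos61.4° → τ = 599·d·0.4787 clockwise.
Wall normal N at the top has arm L sinθ = 5.681 m counterclockwise, so Στ = 0 gives N·5.681 = 201.4 + 286.7·d.
ΣFy = 0 ⇒ N_floor = 729 N, so the maximum friction is μ_s·N_floor = 0.3×729 = 218.7 N. ΣFx = 0 ⇒ N_wall = f, so at the slipping point N = 218.7 N.
Substituting: 218.7×5.681 = 201.4 + 286.7·d ⇒ d = (1242 − 201.4) / 286.7 = 3.63 m.

d ≈ 3.63 m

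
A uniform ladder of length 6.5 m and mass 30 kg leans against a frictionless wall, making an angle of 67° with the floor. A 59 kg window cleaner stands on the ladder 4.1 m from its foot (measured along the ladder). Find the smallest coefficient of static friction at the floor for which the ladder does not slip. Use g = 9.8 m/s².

Take moments about the foot of the ladder.
Ladder weight 30×9.8 = 294 N acts at 3.25 m along the ladder; its horizontal arm is 3.25·cos67° = 1.27 m → τ = 373.4 N·m clockwise.
Window cleaner: 59×9.8 = 578.2 N at 4.1 m → arm 1.602 m → τ = 926.3 N·m clockwise.
Wall normal N acts horizontally at the top; its moment arm is the height L sinθ = 6.5·sin67° = 5.983 m, counterclockwise.
Στ = 0 ⇒ N × 5.983 = 1300 ⇒ N = 217.3 N.
ΣFx = 0 ⇒ f = N_wall = 217.3 N. ΣFy = 0 ⇒ N_floor = 872.2 N.
μ_min = f / N_floor = 217.3 / 872.2 = 0.249.

μ_min ≈ 0.249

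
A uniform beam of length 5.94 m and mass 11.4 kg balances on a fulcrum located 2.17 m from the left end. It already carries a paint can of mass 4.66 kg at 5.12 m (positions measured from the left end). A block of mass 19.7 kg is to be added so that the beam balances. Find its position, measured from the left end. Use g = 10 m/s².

Choose the fulcrum (at 2.17 m from the left end) as the axis so the support reaction has zero arm there.
Beam weight: 11.4 × 10 = 114 N down at 2.97 m → arm 0.8 m, τ = 114 × 0.8 = 91.2 N·m clockwise.
Paint can: 4.66 × 10 = 46.6 N down at 5.12 m → arm 2.95 m, τ = 46.6 × 2.95 = 137.5 N·m clockwise.
Net moment of existing loads = 228.7 N·m clockwise.
The block weighs 19.7 × 10 = 197 N and must supply an equal counterclockwise moment, so its lever arm about the fulcrum is 228.7 / 197 = 1.16 m.
That puts it at 2.17 − 1.16 = 1.01 m from the left end.

x ≈ 1.01 m from the left end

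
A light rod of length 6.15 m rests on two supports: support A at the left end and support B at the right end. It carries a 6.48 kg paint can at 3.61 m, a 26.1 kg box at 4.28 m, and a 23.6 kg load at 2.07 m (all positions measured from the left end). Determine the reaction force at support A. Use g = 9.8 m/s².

R_A ≈ 257 N

About support B:
Paint can: 6.48 × 9.8 = 63.5 N down at 3.61 m → arm 2.54 m, τ = 63.5 × 2.54 = 161.3 N·m counterclockwise.
Box: 26.1 × 9.8 = 255.8 N down at 4.28 m → arm 1.87 m, τ = 255.8 × 1.87 = 478.3 N·m counterclockwise.
Load: 23.6 × 9.8 = 231.3 N down at 2.07 m → arm 4.08 m, τ = 231.3 × 4.08 = 943.7 N·m counterclockwise.
Net load moment about support B = 1583 N·m counterclockwise.
Reaction R at support A is upward at 0 m, arm 6.15 m → moment R × 6.15 clockwise.
Στ = 0 ⇒ R × 6.15 = 1583 ⇒ R = 257 N.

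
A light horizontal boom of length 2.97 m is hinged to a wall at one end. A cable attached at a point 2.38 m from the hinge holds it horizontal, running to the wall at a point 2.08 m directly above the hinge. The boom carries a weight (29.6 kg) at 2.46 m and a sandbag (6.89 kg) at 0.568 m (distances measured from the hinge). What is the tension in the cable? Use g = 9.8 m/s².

Sum moments about the hinge (the unknown hinge reaction has zero arm there).
Weight: 29.6 × 9.8 = 290.1 N down at 2.46 m → arm 2.46 m, τ = 290.1 × 2.46 = 713.6 N·m clockwise.
Sandbag: 6.89 × 9.8 = 67.52 N down at 0.568 m → arm 0.568 m, τ = 67.52 × 0.568 = 38.35 N·m clockwise.
Total clockwise load moment = 752 N·m.
The cable tension T acts at 2.38 m; only its component perpendicular to the boom, T sinθ, produces torque. sinθ = h/√(h²+d²) = 2.08/√(2.08²+2.38²) = 0.6581.
Στ = 0 ⇒ T × 2.38 × 0.6581 = 752 ⇒ T = 752 / 1.566 = 480 N.

T ≈ 480 N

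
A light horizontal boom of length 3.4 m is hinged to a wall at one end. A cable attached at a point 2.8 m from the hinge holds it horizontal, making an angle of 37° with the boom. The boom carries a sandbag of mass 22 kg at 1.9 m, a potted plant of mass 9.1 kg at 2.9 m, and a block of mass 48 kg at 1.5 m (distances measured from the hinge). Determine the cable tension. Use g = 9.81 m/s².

Taking torques about the hinge:
Sandbag: 22 × 9.81 = 215.8 N down at 1.9 m → arm 1.9 m, τ = 215.8 × 1.9 = 410 N·m clockwise.
Potted plant: 9.1 × 9.81 = 89.27 N down at 2.9 m → arm 2.9 m, τ = 89.27 × 2.9 = 258.9 N·m clockwise.
Block: 48 × 9.81 = 470.9 N down at 1.5 m → arm 1.5 m, τ = 470.9 × 1.5 = 706.3 N·m clockwise.
Total clockwise load moment = 1375 N·m.
The cable tension T acts at 2.8 m; only its component perpendicular to the boom, T sinθ, produces torque. sin 37° = 0.6018.
Στ = 0 ⇒ T × 2.8 × 0.6018 = 1375 ⇒ T = 1375 / 1.685 = 816 N.

T ≈ 816 N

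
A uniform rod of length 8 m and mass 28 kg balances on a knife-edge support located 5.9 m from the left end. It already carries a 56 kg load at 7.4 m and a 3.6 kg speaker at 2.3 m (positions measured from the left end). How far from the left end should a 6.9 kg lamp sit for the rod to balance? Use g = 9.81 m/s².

x ≈ 3.31 m from the left end

Sum moments about the knife-edge support (at 5.9 m from the left end) (the support reaction has zero arm there).
Beam weight: 28 × 9.81 = 274.7 N down at 4 m → arm 1.9 m, τ = 274.7 × 1.9 = 521.9 N·m counterclockwise.
Load: 56 × 9.81 = 549.4 N down at 7.4 m → arm 1.5 m, τ = 549.4 × 1.5 = 824.1 N·m clockwise.
Speaker: 3.6 × 9.81 = 35.32 N down at 2.3 m → arm 3.6 m, τ = 35.32 × 3.6 = 127.2 N·m counterclockwise.
Net moment of existing loads = 175 N·m clockwise.
The lamp weighs 6.9 × 9.81 = 67.69 N and must supply an equal counterclockwise moment, so its lever arm about the knife-edge support is 175 / 67.69 = 2.59 m.
That puts it at 5.9 − 2.59 = 3.31 m from the left end.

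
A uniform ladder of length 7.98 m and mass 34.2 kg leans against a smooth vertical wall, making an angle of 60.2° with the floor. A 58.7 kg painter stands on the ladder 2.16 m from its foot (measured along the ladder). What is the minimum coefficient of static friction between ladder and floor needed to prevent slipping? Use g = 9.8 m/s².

Choose the foot of the ladder as the axis so the floor normal and friction both act there and drop out.
Ladder weight 34.2×9.8 = 335.2 N acts at 3.99 m along the ladder; its horizontal arm is 3.99·cos60.2° = 1.983 m → τ = 664.7 N·m clockwise.
Painter: 58.7×9.8 = 575.3 N at 2.16 m → arm 1.073 m → τ = 617.3 N·m clockwise.
Wall normal N acts horizontally at the top; its moment arm is the height L sinθ = 7.98·sin60.2° = 6.925 m, counterclockwise.
Balancing moments: N × 6.925 = 1282, giving N = 185.1 N.
ΣFx = 0 ⇒ f = N_wall = 185.1 N. ΣFy = 0 ⇒ N_floor = 910.5 N.
μ_min = f / N_floor = 185.1 / 910.5 = 0.203.

μ_min ≈ 0.203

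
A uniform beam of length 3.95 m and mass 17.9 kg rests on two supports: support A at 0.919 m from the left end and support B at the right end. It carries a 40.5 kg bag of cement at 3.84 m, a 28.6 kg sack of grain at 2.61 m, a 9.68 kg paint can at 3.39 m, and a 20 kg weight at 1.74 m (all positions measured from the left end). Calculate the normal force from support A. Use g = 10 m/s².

About support B:
Beam weight: 17.9 × 10 = 179 N down at 1.975 m → arm 1.975 m, τ = 179 × 1.975 = 353.5 N·m counterclockwise.
Bag of cement: 40.5 × 10 = 405 N down at 3.84 m → arm 0.11 m, τ = 405 × 0.11 = 44.55 N·m counterclockwise.
Sack of grain: 28.6 × 10 = 286 N down at 2.61 m → arm 1.34 m, τ = 286 × 1.34 = 383.2 N·m counterclockwise.
Paint can: 9.68 × 10 = 96.8 N down at 3.39 m → arm 0.56 m, τ = 96.8 × 0.56 = 54.21 N·m counterclockwise.
Weight: 20 × 10 = 200 N down at 1.74 m → arm 2.21 m, τ = 200 × 2.21 = 442 N·m counterclockwise.
Net load moment about support B = 1277 N·m counterclockwise.
Reaction R at support A is upward at 0.919 m, arm 3.031 m → moment R × 3.031 clockwise.
For rotational equilibrium, R × 3.031 = 1277, so R = 421 N.

R_A ≈ 421 N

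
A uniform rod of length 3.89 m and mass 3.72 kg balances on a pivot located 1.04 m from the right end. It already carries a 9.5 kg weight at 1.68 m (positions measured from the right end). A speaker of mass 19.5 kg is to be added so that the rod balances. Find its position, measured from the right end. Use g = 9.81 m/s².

x ≈ 0.556 m from the right end

Taking torques about the pivot (at 1.04 m from the right end):
Beam weight: 3.72 × 9.81 = 36.49 N down at 1.945 m → arm 0.905 m, τ = 36.49 × 0.905 = 33.02 N·m counterclockwise.
Weight: 9.5 × 9.81 = 93.2 N down at 1.68 m → arm 0.64 m, τ = 93.2 × 0.64 = 59.65 N·m counterclockwise.
Net moment of existing loads = 92.67 N·m counterclockwise.
The speaker weighs 19.5 × 9.81 = 191.3 N and must supply an equal clockwise moment, so its lever arm about the pivot is 92.67 / 191.3 = 0.484 m.
That puts it at 1.04 − 0.484 = 0.556 m from the right end.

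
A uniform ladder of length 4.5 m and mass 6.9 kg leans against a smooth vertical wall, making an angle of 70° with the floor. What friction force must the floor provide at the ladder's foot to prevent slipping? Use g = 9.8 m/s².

Take moments about the foot of the ladder.
Ladder weight 6.9×9.8 = 67.62 N acts at 2.25 m along the ladder; its horizontal arm is 2.25·cos70° = 0.7695 m → τ = 52.03 N·m clockwise.
Wall normal N acts horizontally at the top; its moment arm is the height L sinθ = 4.5·sin70° = 4.229 m, counterclockwise.
Setting net torque to zero: N × 4.229 = 52.03 → N = 12.3 N.
ΣFx = 0: friction at the foot balances the wall's push, so f = N_wall = 12.3 N.

f ≈ 12.3 N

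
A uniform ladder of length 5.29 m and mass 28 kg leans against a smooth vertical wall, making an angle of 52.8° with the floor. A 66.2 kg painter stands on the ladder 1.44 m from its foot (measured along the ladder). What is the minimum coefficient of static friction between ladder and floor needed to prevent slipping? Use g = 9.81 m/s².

Sum moments about the foot of the ladder (the floor normal and friction both act there and drop out).
Ladder weight 28×9.81 = 274.7 N acts at 2.645 m along the ladder; its horizontal arm is 2.645·cos52.8° = 1.599 m → τ = 439.2 N·m clockwise.
Painter: 66.2×9.81 = 649.4 N at 1.44 m → arm 0.8706 m → τ = 565.4 N·m clockwise.
Wall normal N acts horizontally at the top; its moment arm is the height L sinθ = 5.29·sin52.8° = 4.214 m, counterclockwise.
Setting net torque to zero: N × 4.214 = 1005 → N = 238.5 N.
ΣFx = 0 ⇒ f = N_wall = 238.5 N. ΣFy = 0 ⇒ N_floor = 924.1 N.
μ_min = f / N_floor = 238.5 / 924.1 = 0.258.

μ_min ≈ 0.258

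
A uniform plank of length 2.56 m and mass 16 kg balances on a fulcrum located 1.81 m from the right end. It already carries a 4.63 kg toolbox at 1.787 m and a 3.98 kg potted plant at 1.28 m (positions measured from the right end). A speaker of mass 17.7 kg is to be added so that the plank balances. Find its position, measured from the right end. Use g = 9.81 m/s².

About the fulcrum (at 1.81 m from the right end):
Beam weight: 16 × 9.81 = 157 N down at 1.28 m → arm 0.53 m, τ = 157 × 0.53 = 83.21 N·m clockwise.
Toolbox: 4.63 × 9.81 = 45.42 N down at 1.787 m → arm 0.023 m, τ = 45.42 × 0.023 = 1.045 N·m clockwise.
Potted plant: 3.98 × 9.81 = 39.04 N down at 1.28 m → arm 0.53 m, τ = 39.04 × 0.53 = 20.69 N·m clockwise.
Net moment of existing loads = 104.9 N·m clockwise.
The speaker weighs 17.7 × 9.81 = 173.6 N and must supply an equal counterclockwise moment, so its lever arm about the fulcrum is 104.9 / 173.6 = 0.604 m.
That puts it at 1.81 + 0.604 = 2.41 m from the right end.

x ≈ 2.41 m from the right end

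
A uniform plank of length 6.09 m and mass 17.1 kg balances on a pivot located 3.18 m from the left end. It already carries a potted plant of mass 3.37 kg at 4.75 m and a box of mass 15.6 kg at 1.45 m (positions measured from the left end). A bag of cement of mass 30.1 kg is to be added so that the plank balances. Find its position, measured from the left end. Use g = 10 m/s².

x ≈ 3.98 m from the left end

Choose the pivot (at 3.18 m from the left end) as the axis so the support reaction has zero arm there.
Beam weight: 17.1 × 10 = 171 N down at 3.045 m → arm 0.135 m, τ = 171 × 0.135 = 23.09 N·m counterclockwise.
Potted plant: 3.37 × 10 = 33.7 N down at 4.75 m → arm 1.57 m, τ = 33.7 × 1.57 = 52.91 N·m clockwise.
Box: 15.6 × 10 = 156 N down at 1.45 m → arm 1.73 m, τ = 156 × 1.73 = 269.9 N·m counterclockwise.
Net moment of existing loads = 240.1 N·m counterclockwise.
The bag of cement weighs 30.1 × 10 = 301 N and must supply an equal clockwise moment, so its lever arm about the pivot is 240.1 / 301 = 0.798 m.
That puts it at 3.18 + 0.798 = 3.98 m from the left end.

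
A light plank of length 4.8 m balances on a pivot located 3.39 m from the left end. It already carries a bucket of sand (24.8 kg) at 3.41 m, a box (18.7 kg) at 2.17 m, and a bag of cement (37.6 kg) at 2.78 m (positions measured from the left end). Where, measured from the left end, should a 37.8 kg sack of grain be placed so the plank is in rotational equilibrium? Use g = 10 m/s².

x ≈ 4.59 m from the left end

Taking torques about the pivot (at 3.39 m from the left end):
Bucket of sand: 24.8 × 10 = 248 N down at 3.41 m → arm 0.02 m, τ = 248 × 0.02 = 4.96 N·m clockwise.
Box: 18.7 × 10 = 187 N down at 2.17 m → arm 1.22 m, τ = 187 × 1.22 = 228.1 N·m counterclockwise.
Bag of cement: 37.6 × 10 = 376 N down at 2.78 m → arm 0.61 m, τ = 376 × 0.61 = 229.4 N·m counterclockwise.
Net moment of existing loads = 452.5 N·m counterclockwise.
The sack of grain weighs 37.8 × 10 = 378 N and must supply an equal clockwise moment, so its lever arm about the pivot is 452.5 / 378 = 1.2 m.
That puts it at 3.39 + 1.2 = 4.59 m from the left end.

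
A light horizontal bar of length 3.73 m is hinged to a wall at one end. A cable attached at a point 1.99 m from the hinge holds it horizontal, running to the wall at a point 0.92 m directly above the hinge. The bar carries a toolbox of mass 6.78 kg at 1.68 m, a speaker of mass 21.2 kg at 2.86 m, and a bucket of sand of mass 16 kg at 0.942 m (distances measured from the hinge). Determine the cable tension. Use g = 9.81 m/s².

T ≈ 1020 N

Choose the hinge as the axis so the unknown hinge reaction has zero arm there.
Toolbox: 6.78 × 9.81 = 66.51 N down at 1.68 m → arm 1.68 m, τ = 66.51 × 1.68 = 111.7 N·m clockwise.
Speaker: 21.2 × 9.81 = 208 N down at 2.86 m → arm 2.86 m, τ = 208 × 2.86 = 594.9 N·m clockwise.
Bucket of sand: 16 × 9.81 = 157 N down at 0.942 m → arm 0.942 m, τ = 157 × 0.942 = 147.9 N·m clockwise.
Total clockwise load moment = 854.5 N·m.
The cable tension T acts at 1.99 m; only its component perpendicular to the bar, T sinθ, produces torque. sinθ = h/√(h²+d²) = 0.92/√(0.92²+1.99²) = 0.4196.
Setting net torque to zero: T × 1.99 × 0.4196 = 854.5 → T = 854.5 / 0.835 = 1020 N.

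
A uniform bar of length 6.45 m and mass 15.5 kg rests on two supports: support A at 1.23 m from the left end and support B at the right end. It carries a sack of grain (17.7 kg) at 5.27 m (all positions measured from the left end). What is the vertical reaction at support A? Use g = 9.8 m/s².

Taking torques about support B:
Beam weight: 15.5 × 9.8 = 151.9 N down at 3.225 m → arm 3.225 m, τ = 151.9 × 3.225 = 489.9 N·m counterclockwise.
Sack of grain: 17.7 × 9.8 = 173.5 N down at 5.27 m → arm 1.18 m, τ = 173.5 × 1.18 = 204.7 N·m counterclockwise.
Net load moment about support B = 694.6 N·m counterclockwise.
Reaction R at support A is upward at 1.23 m, arm 5.22 m → moment R × 5.22 clockwise.
Setting net torque to zero: R × 5.22 = 694.6 → R = 133 N.

R_A ≈ 133 N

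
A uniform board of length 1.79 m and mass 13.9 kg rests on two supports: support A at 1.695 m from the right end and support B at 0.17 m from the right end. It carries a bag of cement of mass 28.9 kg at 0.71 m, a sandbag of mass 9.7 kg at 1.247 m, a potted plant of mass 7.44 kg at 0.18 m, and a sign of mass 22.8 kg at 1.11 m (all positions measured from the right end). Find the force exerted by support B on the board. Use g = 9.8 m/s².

Taking torques about support A:
Beam weight: 13.9 × 9.8 = 136.2 N down at 0.895 m → arm 0.7995 m, τ = 136.2 × 0.7995 = 108.9 N·m clockwise.
Bag of cement: 28.9 × 9.8 = 283.2 N down at 0.71 m → arm 0.9845 m, τ = 283.2 × 0.9845 = 278.8 N·m clockwise.
Sandbag: 9.7 × 9.8 = 95.06 N down at 1.247 m → arm 0.4475 m, τ = 95.06 × 0.4475 = 42.54 N·m clockwise.
Potted plant: 7.44 × 9.8 = 72.91 N down at 0.18 m → arm 1.515 m, τ = 72.91 × 1.515 = 110.5 N·m clockwise.
Sign: 22.8 × 9.8 = 223.4 N down at 1.11 m → arm 0.5845 m, τ = 223.4 × 0.5845 = 130.6 N·m clockwise.
Net load moment about support A = 671.3 N·m clockwise.
Reaction R at support B is upward at 0.17 m, arm 1.525 m → moment R × 1.525 counterclockwise.
Στ = 0 ⇒ R × 1.525 = 671.3 ⇒ R = 440 N.

R_B ≈ 440 N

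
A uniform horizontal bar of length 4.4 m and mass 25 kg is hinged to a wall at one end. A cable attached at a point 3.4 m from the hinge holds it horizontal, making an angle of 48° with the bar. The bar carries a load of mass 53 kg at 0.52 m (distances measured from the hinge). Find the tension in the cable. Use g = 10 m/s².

T ≈ 327 N

Take moments about the hinge.
Beam weight: 25 × 10 = 250 N down at 2.2 m → arm 2.2 m, τ = 250 × 2.2 = 550 N·m clockwise.
Load: 53 × 10 = 530 N down at 0.52 m → arm 0.52 m, τ = 530 × 0.52 = 275.6 N·m clockwise.
Total clockwise load moment = 825.6 N·m.
The cable tension T acts at 3.4 m; only its component perpendicular to the bar, T sinθ, produces torque. sin 48° = 0.7431.
Balancing moments: T × 3.4 × 0.7431 = 825.6, giving T = 825.6 / 2.527 = 327 N.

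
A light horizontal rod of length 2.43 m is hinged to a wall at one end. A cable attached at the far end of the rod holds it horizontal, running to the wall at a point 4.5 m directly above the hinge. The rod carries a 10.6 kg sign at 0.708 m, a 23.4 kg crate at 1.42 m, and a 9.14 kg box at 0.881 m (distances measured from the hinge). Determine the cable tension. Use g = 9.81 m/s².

Choose the hinge as the axis so the unknown hinge reaction has zero arm there.
Sign: 10.6 × 9.81 = 104 N down at 0.708 m → arm 0.708 m, τ = 104 × 0.708 = 73.63 N·m clockwise.
Crate: 23.4 × 9.81 = 229.6 N down at 1.42 m → arm 1.42 m, τ = 229.6 × 1.42 = 326 N·m clockwise.
Box: 9.14 × 9.81 = 89.66 N down at 0.881 m → arm 0.881 m, τ = 89.66 × 0.881 = 78.99 N·m clockwise.
Total clockwise load moment = 478.6 N·m.
The cable tension T acts at 2.43 m; only its component perpendicular to the rod, T sinθ, produces torque. sinθ = h/√(h²+d²) = 4.5/√(4.5²+2.43²) = 0.8799.
Balancing moments: T × 2.43 × 0.8799 = 478.6, giving T = 478.6 / 2.138 = 224 N.

T ≈ 224 N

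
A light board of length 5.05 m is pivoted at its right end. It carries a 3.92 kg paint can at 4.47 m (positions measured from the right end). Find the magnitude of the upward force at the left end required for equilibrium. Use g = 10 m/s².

F ≈ 34.7 N

Taking torques about the right end:
Paint can: 3.92 × 10 = 39.2 N down at 4.47 m → arm 4.47 m, τ = 39.2 × 4.47 = 175.2 N·m counterclockwise.
Net moment of the loads = 175.2 N·m counterclockwise.
The upward force F acts at the left end, arm 5.05 m, giving F × 5.05 clockwise.
Balancing moments: F × 5.05 = 175.2, giving F = 175.2 / 5.05 = 34.7 N.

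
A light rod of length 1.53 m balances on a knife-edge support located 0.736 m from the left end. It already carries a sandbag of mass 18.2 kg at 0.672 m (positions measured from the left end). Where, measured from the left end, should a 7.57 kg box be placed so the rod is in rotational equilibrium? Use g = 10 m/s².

x ≈ 0.89 m from the left end

Choose the knife-edge support (at 0.736 m from the left end) as the axis so the support reaction has zero arm there.
Sandbag: 18.2 × 10 = 182 N down at 0.672 m → arm 0.064 m, τ = 182 × 0.064 = 11.65 N·m counterclockwise.
Net moment of existing loads = 11.65 N·m counterclockwise.
The box weighs 7.57 × 10 = 75.7 N and must supply an equal clockwise moment, so its lever arm about the knife-edge support is 11.65 / 75.7 = 0.154 m.
That puts it at 0.736 + 0.154 = 0.89 m from the left end.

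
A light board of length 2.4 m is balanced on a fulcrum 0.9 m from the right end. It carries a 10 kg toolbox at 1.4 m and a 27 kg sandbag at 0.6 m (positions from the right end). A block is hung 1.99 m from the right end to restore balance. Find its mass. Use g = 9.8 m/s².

m ≈ 2.84 kg

Take moments about the fulcrum (at 0.9 m from the right end).
Toolbox: 10 × 9.8 = 98 N down at 1.4 m → arm 0.5 m, τ = 98 × 0.5 = 49 N·m counterclockwise.
Sandbag: 27 × 9.8 = 264.6 N down at 0.6 m → arm 0.3 m, τ = 264.6 × 0.3 = 79.38 N·m clockwise.
Net moment of known loads = 30.38 N·m clockwise.
An unknown mass m at 1.99 m has arm 1.09 m; its moment is m·g·1.09 counterclockwise.
Στ = 0 ⇒ m × 9.8 × 1.09 = 30.38 ⇒ m = 30.38 / (9.8 × 1.09) = 2.84 kg.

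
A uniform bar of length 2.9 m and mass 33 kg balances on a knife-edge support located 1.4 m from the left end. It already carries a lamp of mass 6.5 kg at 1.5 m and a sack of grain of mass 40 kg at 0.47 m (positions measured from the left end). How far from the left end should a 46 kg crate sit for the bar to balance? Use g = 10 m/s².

Taking torques about the knife-edge support (at 1.4 m from the left end):
Beam weight: 33 × 10 = 330 N down at 1.45 m → arm 0.05 m, τ = 330 × 0.05 = 16.5 N·m clockwise.
Lamp: 6.5 × 10 = 65 N down at 1.5 m → arm 0.1 m, τ = 65 × 0.1 = 6.5 N·m clockwise.
Sack of grain: 40 × 10 = 400 N down at 0.47 m → arm 0.93 m, τ = 400 × 0.93 = 372 N·m counterclockwise.
Net moment of existing loads = 349 N·m counterclockwise.
The crate weighs 46 × 10 = 460 N and must supply an equal clockwise moment, so its lever arm about the knife-edge support is 349 / 460 = 0.759 m.
That puts it at 1.4 + 0.759 = 2.16 m from the left end.

x ≈ 2.16 m from the left end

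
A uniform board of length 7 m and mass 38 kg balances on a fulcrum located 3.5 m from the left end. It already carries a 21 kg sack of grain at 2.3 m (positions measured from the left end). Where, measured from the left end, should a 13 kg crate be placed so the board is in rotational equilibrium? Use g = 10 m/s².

x ≈ 5.44 m from the left end

Take moments about the fulcrum (at 3.5 m from the left end).
Beam weight: acts at the fulcrum, moment arm 0 → no torque.
Sack of grain: 21 × 10 = 210 N down at 2.3 m → arm 1.2 m, τ = 210 × 1.2 = 252 N·m counterclockwise.
Net moment of existing loads = 252 N·m counterclockwise.
The crate weighs 13 × 10 = 130 N and must supply an equal clockwise moment, so its lever arm about the fulcrum is 252 / 130 = 1.94 m.
That puts it at 3.5 + 1.94 = 5.44 m from the left end.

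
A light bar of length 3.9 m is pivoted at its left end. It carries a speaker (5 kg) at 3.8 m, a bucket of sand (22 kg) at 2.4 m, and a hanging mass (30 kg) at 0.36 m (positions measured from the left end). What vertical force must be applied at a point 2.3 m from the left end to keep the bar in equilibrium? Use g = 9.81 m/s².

About the left end:
Speaker: 5 × 9.81 = 49.05 N down at 3.8 m → arm 3.8 m, τ = 49.05 × 3.8 = 186.4 N·m clockwise.
Bucket of sand: 22 × 9.81 = 215.8 N down at 2.4 m → arm 2.4 m, τ = 215.8 × 2.4 = 517.9 N·m clockwise.
Hanging mass: 30 × 9.81 = 294.3 N down at 0.36 m → arm 0.36 m, τ = 294.3 × 0.36 = 105.9 N·m clockwise.
Net moment of the loads = 810.2 N·m clockwise.
The upward force F acts at a point 2.3 m from the left end, arm 2.3 m, giving F × 2.3 counterclockwise.
Στ = 0 ⇒ F × 2.3 = 810.2 ⇒ F = 810.2 / 2.3 = 352 N.

F ≈ 352 N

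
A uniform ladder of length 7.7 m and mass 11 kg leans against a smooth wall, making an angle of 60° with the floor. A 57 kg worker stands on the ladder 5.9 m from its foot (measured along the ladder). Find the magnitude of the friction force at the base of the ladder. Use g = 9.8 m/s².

Take moments about the foot of the ladder.
Ladder weight 11×9.8 = 107.8 N acts at 3.85 m along the ladder; its horizontal arm is 3.85·cos60° = 1.925 m → τ = 207.5 N·m clockwise.
Worker: 57×9.8 = 558.6 N at 5.9 m → arm 2.95 m → τ = 1648 N·m clockwise.
Wall normal N acts horizontally at the top; its moment arm is the height L sinθ = 7.7·sin60° = 6.668 m, counterclockwise.
For rotational equilibrium, N × 6.668 = 1856, so N = 278 N.
ΣFx = 0: friction at the foot balances the wall's push, so f = N_wall = 278 N.

f ≈ 278 N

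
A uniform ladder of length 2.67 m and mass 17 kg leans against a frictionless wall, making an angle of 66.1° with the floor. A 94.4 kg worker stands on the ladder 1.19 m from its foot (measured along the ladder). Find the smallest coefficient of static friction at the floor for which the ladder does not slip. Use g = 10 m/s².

Taking torques about the foot of the ladder:
Ladder weight 17×10 = 170 N acts at 1.335 m along the ladder; its horizontal arm is 1.335·cos66.1° = 0.5409 m → τ = 91.95 N·m clockwise.
Worker: 94.4×10 = 944 N at 1.19 m → arm 0.4821 m → τ = 455.1 N·m clockwise.
Wall normal N acts horizontally at the top; its moment arm is the height L sinθ = 2.67·sin66.1° = 2.441 m, counterclockwise.
Setting net torque to zero: N × 2.441 = 547.1 → N = 224.1 N.
ΣFx = 0 ⇒ f = N_wall = 224.1 N. ΣFy = 0 ⇒ N_floor = 1114 N.
μ_min = f / N_floor = 224.1 / 1114 = 0.201.

μ_min ≈ 0.201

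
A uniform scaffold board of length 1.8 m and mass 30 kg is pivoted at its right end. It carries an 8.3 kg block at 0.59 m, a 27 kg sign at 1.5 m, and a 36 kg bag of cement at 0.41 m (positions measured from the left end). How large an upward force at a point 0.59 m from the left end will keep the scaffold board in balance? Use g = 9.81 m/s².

Taking torques about the right end:
Beam weight: 30 × 9.81 = 294.3 N down at 0.9 m → arm 0.9 m, τ = 294.3 × 0.9 = 264.9 N·m counterclockwise.
Block: 8.3 × 9.81 = 81.42 N down at 0.59 m → arm 1.21 m, τ = 81.42 × 1.21 = 98.52 N·m counterclockwise.
Sign: 27 × 9.81 = 264.9 N down at 1.5 m → arm 0.3 m, τ = 264.9 × 0.3 = 79.47 N·m counterclockwise.
Bag of cement: 36 × 9.81 = 353.2 N down at 0.41 m → arm 1.39 m, τ = 353.2 × 1.39 = 490.9 N·m counterclockwise.
Net moment of the loads = 933.8 N·m counterclockwise.
The upward force F acts at a point 0.59 m from the left end, arm 1.21 m, giving F × 1.21 clockwise.
For rotational equilibrium, F × 1.21 = 933.8, so F = 933.8 / 1.21 = 772 N.

F ≈ 772 N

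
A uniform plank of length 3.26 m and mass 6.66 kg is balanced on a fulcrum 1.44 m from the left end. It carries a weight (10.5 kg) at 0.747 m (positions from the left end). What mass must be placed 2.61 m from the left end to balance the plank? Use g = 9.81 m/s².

Choose the fulcrum (at 1.44 m from the left end) as the axis so the support reaction has zero arm there.
Beam weight: 6.66 × 9.81 = 65.33 N down at 1.63 m → arm 0.19 m, τ = 65.33 × 0.19 = 12.41 N·m clockwise.
Weight: 10.5 × 9.81 = 103 N down at 0.747 m → arm 0.693 m, τ = 103 × 0.693 = 71.38 N·m counterclockwise.
Net moment of known loads = 58.97 N·m counterclockwise.
An unknown mass m at 2.61 m has arm 1.17 m; its moment is m·g·1.17 clockwise.
Balancing moments: m × 9.81 × 1.17 = 58.97, giving m = 58.97 / (9.81 × 1.17) = 5.14 kg.

m ≈ 5.14 kg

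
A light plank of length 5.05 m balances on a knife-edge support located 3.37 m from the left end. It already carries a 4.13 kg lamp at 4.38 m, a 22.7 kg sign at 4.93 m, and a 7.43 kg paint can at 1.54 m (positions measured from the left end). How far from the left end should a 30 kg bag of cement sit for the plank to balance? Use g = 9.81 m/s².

x ≈ 2.5 m from the left end

Taking torques about the knife-edge support (at 3.37 m from the left end):
Lamp: 4.13 × 9.81 = 40.52 N down at 4.38 m → arm 1.01 m, τ = 40.52 × 1.01 = 40.93 N·m clockwise.
Sign: 22.7 × 9.81 = 222.7 N down at 4.93 m → arm 1.56 m, τ = 222.7 × 1.56 = 347.4 N·m clockwise.
Paint can: 7.43 × 9.81 = 72.89 N down at 1.54 m → arm 1.83 m, τ = 72.89 × 1.83 = 133.4 N·m counterclockwise.
Net moment of existing loads = 254.9 N·m clockwise.
The bag of cement weighs 30 × 9.81 = 294.3 N and must supply an equal counterclockwise moment, so its lever arm about the knife-edge support is 254.9 / 294.3 = 0.866 m.
That puts it at 3.37 − 0.866 = 2.5 m from the left end.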